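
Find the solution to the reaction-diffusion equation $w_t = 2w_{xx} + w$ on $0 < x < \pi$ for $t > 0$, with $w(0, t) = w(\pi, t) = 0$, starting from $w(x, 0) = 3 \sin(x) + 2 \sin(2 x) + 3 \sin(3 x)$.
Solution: Substitute $w = e^{t}u$, i.e. $u = e^{-t}w$.
By the product rule, $w_t = e^{t}(u_t + u)$, $w_{xx} = e^{t}u_{xx}$.
Substituting into the PDE and dividing by $e^{t}$: $u_t + u = 2u_{xx} + u$.
The lower-order terms cancel, leaving the standard heat equation $u_t = 2u_{xx}$.
Initial data for $u$: $u(x,0) = w(x,0) = 3 \sin(x) + 2 \sin(2 x) + 3 \sin(3 x)$. The boundary conditions carry over: $u(0,t) = u(\pi,t) = 0$.
Solve for $u$:
  Using separation of variables $u = X(x)T(t)$:
  Eigenfunctions: $\sin(nx)$, $n = 1, 2, 3, \ldots$
  General solution: $u(x, t) = \sum c_n \sin(nx) e^{-2n^2 t}$
  Matching $u(x,0) = 3 \sin(x) + 2 \sin(2 x) + 3 \sin(3 x)$ term by term: $c_1=3, c_2=2, c_3=3$.
Hence $u(x,t) = 3 e^{-2 t} \sin(x) + 2 e^{-8 t} \sin(2 x) + 3 e^{-18 t} \sin(3 x)$.
Transform back: $w(x,t) = e^{t}u(x,t)$.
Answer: $w(x, t) = 3 e^{-t} \sin(x) + 2 e^{-7 t} \sin(2 x) + 3 e^{-17 t} \sin(3 x)$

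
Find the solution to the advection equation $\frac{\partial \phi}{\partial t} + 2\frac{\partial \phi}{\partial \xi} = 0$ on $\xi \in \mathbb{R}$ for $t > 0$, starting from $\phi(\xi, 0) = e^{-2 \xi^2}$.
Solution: By characteristics ($d\xi/dt = 2$), $\phi(\xi,t) = f(\xi - 2t)$ with $f = \phi( \cdot , 0)$.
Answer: $\phi(\xi, t) = e^{-2 (\xi - 2 t)^2}$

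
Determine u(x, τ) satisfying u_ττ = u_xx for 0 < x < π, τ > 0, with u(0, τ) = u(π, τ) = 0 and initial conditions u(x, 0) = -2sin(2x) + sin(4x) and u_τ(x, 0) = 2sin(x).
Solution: Separating variables: u = Σ [A_n cos(ω_n τ) + B_n sin(ω_n τ)] sin(nx), ω_n = n. From ICs (B_n = velocity coefficient / ω_n): A_2=-2, A_4=1, B_1=2.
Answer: u(x, τ) = 2sin(x)sin(τ) - 2sin(2x)cos(2τ) + sin(4x)cos(4τ)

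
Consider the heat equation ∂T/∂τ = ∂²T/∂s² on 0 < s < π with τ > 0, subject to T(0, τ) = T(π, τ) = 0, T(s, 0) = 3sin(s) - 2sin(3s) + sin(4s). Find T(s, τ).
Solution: Using separation of variables T = X(s)G(τ):
Eigenfunctions: sin(ns), n = 1, 2, 3, ...
General solution: T(s, τ) = Σ c_n sin(ns) exp(-n² τ)
Matching T(s,0) = 3sin(s) - 2sin(3s) + sin(4s) term by term: c_1=3, c_3=-2, c_4=1.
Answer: T(s, τ) = 3exp(-τ)sin(s) - 2exp(-9τ)sin(3s) + exp(-16τ)sin(4s)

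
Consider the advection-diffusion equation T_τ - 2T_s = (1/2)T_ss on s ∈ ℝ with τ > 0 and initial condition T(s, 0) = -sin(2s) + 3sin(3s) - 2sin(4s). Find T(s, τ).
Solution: Moving frame: η = s + 2τ, σ = τ, T = u(η,σ), so T_τ = u_σ + 2u_η and T_ss = u_ηη.
Hence T_τ - 2T_s = u_σ and the PDE becomes the heat equation u_σ = (1/2)u_ηη on η ∈ ℝ.
Initial data: u(η,0) = T(η,0) = -sin(2η) + 3sin(3η) - 2sin(4η). Each mode sin(nη) decays as exp(-n²σ/2) on ℝ, so u(η,σ) = Σ c_n exp(-n²σ/2) sin(nη) with c_2=-1, c_3=3, c_4=-2: u(η,σ) = -exp(-2σ)sin(2η) - 2exp(-8σ)sin(4η) + 3exp(-9σ/2)sin(3η).
Substituting back: T(s,τ) = u(s + 2τ, τ).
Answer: T(s, τ) = -exp(-2τ)sin(2s + 4τ) - 2exp(-8τ)sin(4s + 8τ) + 3exp(-9τ/2)sin(3s + 6τ)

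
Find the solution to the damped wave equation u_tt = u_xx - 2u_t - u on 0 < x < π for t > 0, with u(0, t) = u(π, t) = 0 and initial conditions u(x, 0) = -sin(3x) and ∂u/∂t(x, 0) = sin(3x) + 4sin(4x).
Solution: Substitute u = exp(-t)w, i.e. w = exp(t)u.
By the product rule, u_t = exp(-t)(w_t - w), u_tt = exp(-t)(w_tt - 2w_t + w), u_xx = exp(-t)w_xx.
Substituting into the PDE and dividing by exp(-t): w_tt - 2w_t + w = w_xx - 2(w_t - w) - w.
The lower-order terms cancel, leaving the standard wave equation w_tt = w_xx.
Initial data for w: w(x,0) = u(x,0) = -sin(3x); w_t(x,0) = u_t(x,0) + u(x,0) = 4sin(4x). The boundary conditions carry over: w(0,t) = w(π,t) = 0.
Solve for w:
  Using separation of variables w = X(x)T(t):
  Eigenfunctions: sin(nx), n = 1, 2, 3, ...
  General solution: w(x, t) = Σ [A_n cos(n t) + B_n sin(n t)] sin(nx)
  From w(x,0) = -sin(3x): A_3=-1. From w_t(x,0) = 4sin(4x), using w_t(x,0) = Σ ω_n B_n sin(nx) with ω_n = n: B_4 = 4/4 = 1.
Hence w(x,t) = sin(4t)sin(4x) - sin(3x)cos(3t).
Transform back: u(x,t) = exp(-t)w(x,t).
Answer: u(x, t) = exp(-t)sin(4t)sin(4x) - exp(-t)sin(3x)cos(3t)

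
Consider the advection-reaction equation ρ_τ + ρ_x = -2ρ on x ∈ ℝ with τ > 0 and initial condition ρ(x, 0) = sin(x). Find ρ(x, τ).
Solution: Substitute ρ = exp(-2τ)u, i.e. u = exp(2τ)ρ.
By the product rule, ρ_τ = exp(-2τ)(u_τ - 2u), ρ_x = exp(-2τ)u_x.
Substituting into the PDE and dividing by exp(-2τ): u_τ - 2u + u_x = -2u.
The lower-order terms cancel, leaving the standard advection equation u_τ + u_x = 0.
Initial data for u: u(x,0) = ρ(x,0) = sin(x).
Solve for u:
  By method of characteristics (waves move right with speed 1):
  Along characteristics x - τ = const, u is constant, so u(x,τ) = f(x - τ) with f = u(·, 0).
Hence u(x,τ) = sin(x - τ).
Transform back: ρ(x,τ) = exp(-2τ)u(x,τ).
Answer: ρ(x, τ) = exp(-2τ)sin(x - τ)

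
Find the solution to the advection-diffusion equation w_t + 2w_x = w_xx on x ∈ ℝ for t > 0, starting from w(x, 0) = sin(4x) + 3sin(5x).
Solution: Moving frame: η = x - 2t, σ = t, w = u(η,σ), so w_t = u_σ - 2u_η and w_xx = u_ηη.
Hence w_t + 2w_x = u_σ and the PDE becomes the heat equation u_σ = u_ηη on η ∈ ℝ.
Initial data: u(η,0) = w(η,0) = sin(4η) + 3sin(5η). Each mode sin(nη) decays as exp(-n²σ) on ℝ, so u(η,σ) = Σ c_n exp(-n²σ) sin(nη) with c_4=1, c_5=3: u(η,σ) = exp(-16σ)sin(4η) + 3exp(-25σ)sin(5η).
Substituting back: w(x,t) = u(x - 2t, t).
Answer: w(x, t) = -exp(-16t)sin(8t - 4x) - 3exp(-25t)sin(10t - 5x)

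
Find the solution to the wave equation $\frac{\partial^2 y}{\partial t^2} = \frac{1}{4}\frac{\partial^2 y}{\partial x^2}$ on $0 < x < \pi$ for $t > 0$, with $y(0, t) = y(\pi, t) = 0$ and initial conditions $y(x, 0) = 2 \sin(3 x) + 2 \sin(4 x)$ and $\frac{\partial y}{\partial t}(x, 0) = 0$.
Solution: Using separation of variables $y = X(x)T(t)$:
Eigenfunctions: $\sin(nx)$, $n = 1, 2, 3, \ldots$
General solution: $y(x, t) = \sum [A_n \cos(n t/2) + B_n \sin(n t/2)] \sin(nx)$
From $y(x,0) = 2 \sin(3 x) + 2 \sin(4 x)$: $A_3=2, A_4=2$. From $y_t(x,0) = 0$: all $B_n = 0$.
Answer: $y(x, t) = 2 \sin(3 x) \cos(3 t/2) + 2 \sin(4 x) \cos(2 t)$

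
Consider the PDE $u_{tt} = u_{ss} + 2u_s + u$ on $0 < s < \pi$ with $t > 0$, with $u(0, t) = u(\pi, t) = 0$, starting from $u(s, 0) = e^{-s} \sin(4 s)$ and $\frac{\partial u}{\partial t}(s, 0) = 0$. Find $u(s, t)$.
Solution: Substitute $u = e^{-s}w$.
Then $u_s = e^{-s}(w_s - w)$, $u_{ss} = e^{-s}(w_{ss} - 2w_s + w)$, $u_{tt} = e^{-s}w_{tt}$; substituting and dividing by $e^{-s}$, the lower-order terms cancel: $w_{tt} = w_{ss}$ (standard wave equation).
Data for $w$: $w(s,0) = e^{s}u(s,0) = \sin(4 s)$; $w_t(s,0) = e^{s}u_t(s,0) = 0$. The boundary conditions carry over: $w(0,t) = w(\pi,t) = 0$.
Separating variables: $w = \sum [A_n \cos(\omega_n t) + B_n \sin(\omega_n t)] \sin(ns)$, $\omega_n = n$. From ICs: $A_4=1$.
So $w(s,t) = \sin(4 s) \cos(4 t)$, and $u(s,t) = e^{-s}w(s,t)$.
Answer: $u(s, t) = e^{-s} \sin(4 s) \cos(4 t)$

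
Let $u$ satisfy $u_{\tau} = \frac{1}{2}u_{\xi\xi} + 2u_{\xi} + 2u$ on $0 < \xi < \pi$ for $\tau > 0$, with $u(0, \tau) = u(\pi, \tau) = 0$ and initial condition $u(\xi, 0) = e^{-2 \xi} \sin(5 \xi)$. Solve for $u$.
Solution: Substitute $u = e^{-2\xi}w$.
Then $u_{\xi} = e^{-2\xi}(w_{\xi} - 2w)$, $u_{\xi\xi} = e^{-2\xi}(w_{\xi\xi} - 4w_{\xi} + 4w)$, $u_{\tau} = e^{-2\xi}w_{\tau}$; substituting and dividing by $e^{-2\xi}$, the lower-order terms cancel: $w_{\tau} = \frac{1}{2}w_{\xi\xi}$ (standard heat equation).
Data for $w$: $w(\xi,0) = e^{2\xi}u(\xi,0) = \sin(5 \xi)$. The boundary conditions carry over: $w(0,\tau) = w(\pi,\tau) = 0$.
Separating variables: $w = \sum c_n e^{-n^2\tau/2} \sin(n\xi)$. From $w(\xi,0) = \sin(5 \xi)$: $c_5=1$.
So $w(\xi,\tau) = e^{-25 \tau/2} \sin(5 \xi)$, and $u(\xi,\tau) = e^{-2\xi}w(\xi,\tau)$.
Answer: $u(\xi, \tau) = e^{-25 \tau/2} e^{-2 \xi} \sin(5 \xi)$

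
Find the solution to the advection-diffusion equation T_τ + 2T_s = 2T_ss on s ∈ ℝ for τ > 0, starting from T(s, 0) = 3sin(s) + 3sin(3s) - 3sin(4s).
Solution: Moving frame: η = s - 2τ, σ = τ, T = u(η,σ), so T_τ = u_σ - 2u_η and T_ss = u_ηη.
Hence T_τ + 2T_s = u_σ and the PDE becomes the heat equation u_σ = 2u_ηη on η ∈ ℝ.
Initial data: u(η,0) = T(η,0) = 3sin(η) + 3sin(3η) - 3sin(4η). Each mode sin(nη) decays as exp(-2n²σ) on ℝ, so u(η,σ) = Σ c_n exp(-2n²σ) sin(nη) with c_1=3, c_3=3, c_4=-3: u(η,σ) = 3exp(-2σ)sin(η) + 3exp(-18σ)sin(3η) - 3exp(-32σ)sin(4η).
Substituting back: T(s,τ) = u(s - 2τ, τ).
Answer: T(s, τ) = 3exp(-2τ)sin(s - 2τ) + 3exp(-18τ)sin(3s - 6τ) - 3exp(-32τ)sin(4s - 8τ)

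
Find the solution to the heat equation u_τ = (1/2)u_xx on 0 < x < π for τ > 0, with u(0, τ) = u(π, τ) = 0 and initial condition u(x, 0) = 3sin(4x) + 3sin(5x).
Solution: Using separation of variables u = X(x)T(τ):
Eigenfunctions: sin(nx), n = 1, 2, 3, ...
General solution: u(x, τ) = Σ c_n sin(nx) exp(-n² τ/2)
Matching u(x,0) = 3sin(4x) + 3sin(5x) term by term: c_4=3, c_5=3.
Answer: u(x, τ) = 3exp(-8τ)sin(4x) + 3exp(-25τ/2)sin(5x)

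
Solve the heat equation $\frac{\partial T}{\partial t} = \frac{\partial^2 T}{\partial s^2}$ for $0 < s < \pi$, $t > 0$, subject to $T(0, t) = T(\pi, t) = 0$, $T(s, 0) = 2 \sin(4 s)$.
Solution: Separating variables: $T = \sum c_n e^{-n^2t} \sin(ns)$. From $T(s,0) = 2 \sin(4 s)$: $c_4=2$.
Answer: $T(s, t) = 2 e^{-16 t} \sin(4 s)$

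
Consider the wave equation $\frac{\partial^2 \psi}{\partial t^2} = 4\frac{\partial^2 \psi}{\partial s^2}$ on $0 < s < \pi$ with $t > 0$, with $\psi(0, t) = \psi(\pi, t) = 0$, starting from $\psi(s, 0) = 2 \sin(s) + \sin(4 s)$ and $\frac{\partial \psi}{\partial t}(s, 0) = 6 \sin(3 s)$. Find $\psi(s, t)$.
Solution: Separating variables: $\psi = \sum [A_n \cos(\omega_n t) + B_n \sin(\omega_n t)] \sin(ns)$, $\omega_n = 2n$. From ICs ($B_n$ = velocity coefficient / $\omega_n$): $A_1=2, A_4=1, B_3=1$.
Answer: $\psi(s, t) = 2 \sin(s) \cos(2 t) + \sin(3 s) \sin(6 t) + \sin(4 s) \cos(8 t)$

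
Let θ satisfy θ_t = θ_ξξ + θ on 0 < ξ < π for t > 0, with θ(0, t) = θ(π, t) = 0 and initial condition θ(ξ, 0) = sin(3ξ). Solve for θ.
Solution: Substitute θ = exp(t)u.
Then θ_t = exp(t)(u_t + u), θ_ξξ = exp(t)u_ξξ; substituting and dividing by exp(t), the lower-order terms cancel: u_t = u_ξξ (standard heat equation).
Data for u: u(ξ,0) = θ(ξ,0) = sin(3ξ). The boundary conditions carry over: u(0,t) = u(π,t) = 0.
Separating variables: u = Σ c_n exp(-n²t) sin(nξ). From u(ξ,0) = sin(3ξ): c_3=1.
So u(ξ,t) = exp(-9t)sin(3ξ), and θ(ξ,t) = exp(t)u(ξ,t).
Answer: θ(ξ, t) = exp(-8t)sin(3ξ)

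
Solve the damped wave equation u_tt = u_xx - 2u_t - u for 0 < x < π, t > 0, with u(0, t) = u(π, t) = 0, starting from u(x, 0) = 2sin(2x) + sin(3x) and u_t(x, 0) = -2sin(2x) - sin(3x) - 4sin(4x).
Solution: Substitute u = exp(-t)w.
Then u_t = exp(-t)(w_t - w), u_tt = exp(-t)(w_tt - 2w_t + w), u_xx = exp(-t)w_xx; substituting and dividing by exp(-t), the lower-order terms cancel: w_tt = w_xx (standard wave equation).
Data for w: w(x,0) = u(x,0) = 2sin(2x) + sin(3x); w_t(x,0) = u_t(x,0) + u(x,0) = -4sin(4x). The boundary conditions carry over: w(0,t) = w(π,t) = 0.
Separating variables: w = Σ [A_n cos(ω_n t) + B_n sin(ω_n t)] sin(nx), ω_n = n. From ICs (B_n = velocity coefficient / ω_n): A_2=2, A_3=1, B_4=-1.
So w(x,t) = -sin(4t)sin(4x) + 2sin(2x)cos(2t) + sin(3x)cos(3t), and u(x,t) = exp(-t)w(x,t).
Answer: u(x, t) = -exp(-t)sin(4t)sin(4x) + 2exp(-t)sin(2x)cos(2t) + exp(-t)sin(3x)cos(3t)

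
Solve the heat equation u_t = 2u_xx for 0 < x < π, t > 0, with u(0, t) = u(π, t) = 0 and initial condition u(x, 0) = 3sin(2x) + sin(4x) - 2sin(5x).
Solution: Using separation of variables u = X(x)T(t):
Eigenfunctions: sin(nx), n = 1, 2, 3, ...
General solution: u(x, t) = Σ c_n sin(nx) exp(-2n² t)
Matching u(x,0) = 3sin(2x) + sin(4x) - 2sin(5x) term by term: c_2=3, c_4=1, c_5=-2.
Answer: u(x, t) = 3exp(-8t)sin(2x) + exp(-32t)sin(4x) - 2exp(-50t)sin(5x)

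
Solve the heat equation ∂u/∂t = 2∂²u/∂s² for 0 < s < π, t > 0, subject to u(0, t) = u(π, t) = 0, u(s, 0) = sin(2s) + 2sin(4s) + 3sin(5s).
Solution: Using separation of variables u = X(s)T(t):
Eigenfunctions: sin(ns), n = 1, 2, 3, ...
General solution: u(s, t) = Σ c_n sin(ns) exp(-2n² t)
Matching u(s,0) = sin(2s) + 2sin(4s) + 3sin(5s) term by term: c_2=1, c_4=2, c_5=3.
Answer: u(s, t) = exp(-8t)sin(2s) + 2exp(-32t)sin(4s) + 3exp(-50t)sin(5s)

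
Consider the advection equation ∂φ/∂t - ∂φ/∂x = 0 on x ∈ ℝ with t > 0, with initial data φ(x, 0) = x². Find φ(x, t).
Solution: By characteristics (dx/dt = -1), φ(x,t) = f(x + t) with f = φ(·, 0).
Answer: φ(x, t) = t² + 2tx + x²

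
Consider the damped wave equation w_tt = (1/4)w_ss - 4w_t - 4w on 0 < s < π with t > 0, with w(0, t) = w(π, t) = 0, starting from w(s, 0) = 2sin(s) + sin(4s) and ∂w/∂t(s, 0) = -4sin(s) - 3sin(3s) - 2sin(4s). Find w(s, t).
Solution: Substitute w = exp(-2t)u.
Then w_t = exp(-2t)(u_t - 2u), w_tt = exp(-2t)(u_tt - 4u_t + 4u), w_ss = exp(-2t)u_ss; substituting and dividing by exp(-2t), the lower-order terms cancel: u_tt = (1/4)u_ss (standard wave equation).
Data for u: u(s,0) = w(s,0) = 2sin(s) + sin(4s); u_t(s,0) = w_t(s,0) + 2w(s,0) = -3sin(3s). The boundary conditions carry over: u(0,t) = u(π,t) = 0.
Separating variables: u = Σ [A_n cos(ω_n t) + B_n sin(ω_n t)] sin(ns), ω_n = n/2. From ICs (B_n = velocity coefficient / ω_n): A_1=2, A_4=1, B_3=-2.
So u(s,t) = 2sin(s)cos(t/2) - 2sin(3s)sin(3t/2) + sin(4s)cos(2t), and w(s,t) = exp(-2t)u(s,t).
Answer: w(s, t) = 2exp(-2t)sin(s)cos(t/2) - 2exp(-2t)sin(3s)sin(3t/2) + exp(-2t)sin(4s)cos(2t)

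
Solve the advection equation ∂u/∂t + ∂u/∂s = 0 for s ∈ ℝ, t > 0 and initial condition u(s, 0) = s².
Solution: By method of characteristics (waves move right with speed 1):
Along characteristics s - t = const, u is constant, so u(s,t) = f(s - t) with f = u(·, 0).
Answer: u(s, t) = s² - 2st + t²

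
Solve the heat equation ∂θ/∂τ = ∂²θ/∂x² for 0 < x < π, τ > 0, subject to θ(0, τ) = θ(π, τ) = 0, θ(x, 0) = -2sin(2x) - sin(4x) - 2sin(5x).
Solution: Separating variables: θ = Σ c_n exp(-n²τ) sin(nx). From θ(x,0) = -2sin(2x) - sin(4x) - 2sin(5x): c_2=-2, c_4=-1, c_5=-2.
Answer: θ(x, τ) = -2exp(-4τ)sin(2x) - exp(-16τ)sin(4x) - 2exp(-25τ)sin(5x)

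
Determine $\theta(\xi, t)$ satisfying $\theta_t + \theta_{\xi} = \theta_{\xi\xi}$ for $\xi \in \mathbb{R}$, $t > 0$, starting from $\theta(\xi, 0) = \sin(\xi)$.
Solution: Moving frame: $\eta = \xi - t$, $\sigma = t$, $\theta = u(\eta,\sigma)$, so $\theta_t = u_{\sigma} - u_{\eta}$ and $\theta_{\xi\xi} = u_{\eta\eta}$.
Hence $\theta_t + \theta_{\xi} = u_{\sigma}$ and the PDE becomes the heat equation $u_{\sigma} = u_{\eta\eta}$ on $\eta \in \mathbb{R}$.
Initial data: $u(\eta,0) = \theta(\eta,0) = \sin(\eta)$. Each mode $\sin(n\eta)$ decays as $e^{-n^2\sigma}$ on $\mathbb{R}$, so $u(\eta,\sigma) = \sum c_n e^{-n^2\sigma} \sin(n\eta)$ with $c_1=1$: $u(\eta,\sigma) = e^{-\sigma} \sin(\eta)$.
Substituting back: $\theta(\xi,t) = u(\xi - t, t)$.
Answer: $\theta(\xi, t) = e^{-t} \sin(\xi - t)$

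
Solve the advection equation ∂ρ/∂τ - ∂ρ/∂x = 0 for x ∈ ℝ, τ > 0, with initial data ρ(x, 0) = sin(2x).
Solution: By characteristics (dx/dτ = -1), ρ(x,τ) = f(x + τ) with f = ρ(·, 0).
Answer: ρ(x, τ) = sin(2x + 2τ)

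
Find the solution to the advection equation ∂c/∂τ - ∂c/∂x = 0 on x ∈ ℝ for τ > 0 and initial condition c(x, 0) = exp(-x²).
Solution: By method of characteristics (waves move left with speed 1):
Along characteristics x + τ = const, c is constant, so c(x,τ) = f(x + τ) with f = c(·, 0).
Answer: c(x, τ) = exp(-(x + τ)²)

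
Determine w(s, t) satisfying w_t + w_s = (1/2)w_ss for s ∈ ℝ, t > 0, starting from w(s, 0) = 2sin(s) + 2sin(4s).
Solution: Moving frame: η = s - t, σ = t, w = u(η,σ), so w_t = u_σ - u_η and w_ss = u_ηη.
Hence w_t + w_s = u_σ and the PDE becomes the heat equation u_σ = (1/2)u_ηη on η ∈ ℝ.
Initial data: u(η,0) = w(η,0) = 2sin(η) + 2sin(4η). Each mode sin(nη) decays as exp(-n²σ/2) on ℝ, so u(η,σ) = Σ c_n exp(-n²σ/2) sin(nη) with c_1=2, c_4=2: u(η,σ) = 2exp(-8σ)sin(4η) + 2exp(-σ/2)sin(η).
Substituting back: w(s,t) = u(s - t, t).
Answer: w(s, t) = 2exp(-8t)sin(4s - 4t) + 2exp(-t/2)sin(s - t)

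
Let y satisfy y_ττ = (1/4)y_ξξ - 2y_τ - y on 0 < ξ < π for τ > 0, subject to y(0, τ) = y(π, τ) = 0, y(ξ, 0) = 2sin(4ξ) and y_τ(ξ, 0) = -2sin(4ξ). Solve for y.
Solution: Substitute y = exp(-τ)u.
Then y_τ = exp(-τ)(u_τ - u), y_ττ = exp(-τ)(u_ττ - 2u_τ + u), y_ξξ = exp(-τ)u_ξξ; substituting and dividing by exp(-τ), the lower-order terms cancel: u_ττ = (1/4)u_ξξ (standard wave equation).
Data for u: u(ξ,0) = y(ξ,0) = 2sin(4ξ); u_τ(ξ,0) = y_τ(ξ,0) + y(ξ,0) = 0. The boundary conditions carry over: u(0,τ) = u(π,τ) = 0.
Separating variables: u = Σ [A_n cos(ω_n τ) + B_n sin(ω_n τ)] sin(nξ), ω_n = n/2. From ICs: A_4=2.
So u(ξ,τ) = 2sin(4ξ)cos(2τ), and y(ξ,τ) = exp(-τ)u(ξ,τ).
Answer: y(ξ, τ) = 2exp(-τ)sin(4ξ)cos(2τ)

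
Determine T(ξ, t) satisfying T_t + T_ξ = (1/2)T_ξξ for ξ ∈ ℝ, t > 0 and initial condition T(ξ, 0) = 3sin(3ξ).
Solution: Change to a moving frame: let η = ξ - t, σ = t and write T(ξ,t) = u(η,σ).
By the chain rule T_t = u_σ - u_η, T_ξ = u_η, T_ξξ = u_ηη.
Then T_t + T_ξ = u_σ: the advection term cancels and the PDE becomes the heat equation u_σ = (1/2)u_ηη on η ∈ ℝ.
Initial data: u(η,0) = T(η,0) = 3sin(3η).
On η ∈ ℝ each mode satisfies (sin(nη))″ = -n² sin(nη), so exp(-n²σ/2) sin(nη) solves the heat equation; by superposition u(η,σ) = Σ c_n exp(-n²σ/2) sin(nη).
Reading off the coefficients: c_3=3, so u(η,σ) = 3exp(-9σ/2)sin(3η).
Substituting back η = ξ - t, σ = t: T(ξ,t) = u(ξ - t, t).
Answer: T(ξ, t) = -3exp(-9t/2)sin(3t - 3ξ)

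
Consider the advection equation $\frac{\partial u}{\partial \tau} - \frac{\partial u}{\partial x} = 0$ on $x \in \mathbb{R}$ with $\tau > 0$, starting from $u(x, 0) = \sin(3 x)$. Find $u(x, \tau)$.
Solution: By characteristics ($dx/d\tau = -1$), $u(x,\tau) = f(x + \tau)$ with $f = u( \cdot , 0)$.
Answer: $u(x, \tau) = \sin(3 \tau + 3 x)$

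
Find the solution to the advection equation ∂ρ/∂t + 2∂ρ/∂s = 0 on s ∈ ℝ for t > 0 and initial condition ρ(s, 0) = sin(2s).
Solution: By method of characteristics (waves move right with speed 2):
Along characteristics s - 2t = const, ρ is constant, so ρ(s,t) = f(s - 2t) with f = ρ(·, 0).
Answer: ρ(s, t) = sin(2s - 4t)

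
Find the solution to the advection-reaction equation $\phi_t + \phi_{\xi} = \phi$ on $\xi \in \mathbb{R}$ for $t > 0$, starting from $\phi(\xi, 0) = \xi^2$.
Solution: Substitute $\phi = e^{t}u$, i.e. $u = e^{-t}\phi$.
By the product rule, $\phi_t = e^{t}(u_t + u)$, $\phi_{\xi} = e^{t}u_{\xi}$.
Substituting into the PDE and dividing by $e^{t}$: $u_t + u + u_{\xi} = u$.
The lower-order terms cancel, leaving the standard advection equation $u_t + u_{\xi} = 0$.
Initial data for $u$: $u(\xi,0) = \phi(\xi,0) = \xi^2$.
Solve for $u$:
  By method of characteristics (waves move right with speed 1):
  Along characteristics $\xi - t =$ const, $u$ is constant, so $u(\xi,t) = f(\xi - t)$ with $f = u( \cdot , 0)$.
Hence $u(\xi,t) = t^2 - 2 t \xi + \xi^2$.
Transform back: $\phi(\xi,t) = e^{t}u(\xi,t)$.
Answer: $\phi(\xi, t) = \xi^2 e^{t} - 2 \xi t e^{t} + t^2 e^{t}$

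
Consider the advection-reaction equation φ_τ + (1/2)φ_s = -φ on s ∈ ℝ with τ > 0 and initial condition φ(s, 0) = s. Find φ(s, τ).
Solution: Substitute φ = exp(-τ)u.
Then φ_τ = exp(-τ)(u_τ - u), φ_s = exp(-τ)u_s; substituting and dividing by exp(-τ), the lower-order terms cancel: u_τ + (1/2)u_s = 0 (standard advection equation).
Data for u: u(s,0) = φ(s,0) = s.
By characteristics (ds/dτ = 1/2), u(s,τ) = f(s - (1/2)τ) with f = u(·, 0).
So u(s,τ) = s - (1/2)τ, and φ(s,τ) = exp(-τ)u(s,τ).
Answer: φ(s, τ) = sexp(-τ) - (1/2)τexp(-τ)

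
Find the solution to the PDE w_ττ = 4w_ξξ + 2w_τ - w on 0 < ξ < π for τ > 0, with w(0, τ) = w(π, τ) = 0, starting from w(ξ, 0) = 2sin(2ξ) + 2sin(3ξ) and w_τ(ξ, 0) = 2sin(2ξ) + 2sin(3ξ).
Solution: Substitute w = exp(τ)u, i.e. u = exp(-τ)w.
By the product rule, w_τ = exp(τ)(u_τ + u), w_ττ = exp(τ)(u_ττ + 2u_τ + u), w_ξξ = exp(τ)u_ξξ.
Substituting into the PDE and dividing by exp(τ): u_ττ + 2u_τ + u = 4u_ξξ + 2(u_τ + u) - u.
The lower-order terms cancel, leaving the standard wave equation u_ττ = 4u_ξξ.
Initial data for u: u(ξ,0) = w(ξ,0) = 2sin(2ξ) + 2sin(3ξ); u_τ(ξ,0) = w_τ(ξ,0) - w(ξ,0) = 0. The boundary conditions carry over: u(0,τ) = u(π,τ) = 0.
Solve for u:
  Using separation of variables u = X(ξ)T(τ):
  Eigenfunctions: sin(nξ), n = 1, 2, 3, ...
  General solution: u(ξ, τ) = Σ [A_n cos(2n τ) + B_n sin(2n τ)] sin(nξ)
  From u(ξ,0) = 2sin(2ξ) + 2sin(3ξ): A_2=2, A_3=2. From u_τ(ξ,0) = 0: all B_n = 0.
Hence u(ξ,τ) = 2sin(2ξ)cos(4τ) + 2sin(3ξ)cos(6τ).
Transform back: w(ξ,τ) = exp(τ)u(ξ,τ).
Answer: w(ξ, τ) = 2exp(τ)sin(2ξ)cos(4τ) + 2exp(τ)sin(3ξ)cos(6τ)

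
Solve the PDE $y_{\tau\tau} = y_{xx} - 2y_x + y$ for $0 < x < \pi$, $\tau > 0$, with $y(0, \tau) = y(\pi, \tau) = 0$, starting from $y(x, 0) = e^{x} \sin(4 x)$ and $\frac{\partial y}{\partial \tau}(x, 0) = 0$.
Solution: Substitute $y = e^{x}u$, i.e. $u = e^{-x}y$.
By the product rule, $y_x = e^{x}(u_x + u)$, $y_{xx} = e^{x}(u_{xx} + 2u_x + u)$, $y_{\tau\tau} = e^{x}u_{\tau\tau}$.
Substituting into the PDE and dividing by $e^{x}$: $u_{\tau\tau} = (u_{xx} + 2u_x + u) - 2(u_x + u) + u$.
The lower-order terms cancel, leaving the standard wave equation $u_{\tau\tau} = u_{xx}$.
Initial data for $u$: $u(x,0) = e^{-x}y(x,0) = \sin(4 x)$; $u_{\tau}(x,0) = e^{-x}y_{\tau}(x,0) = 0$. The boundary conditions carry over: $u(0,\tau) = u(\pi,\tau) = 0$.
Solve for $u$:
  Using separation of variables $u = X(x)T(\tau)$:
  Eigenfunctions: $\sin(nx)$, $n = 1, 2, 3, \ldots$
  General solution: $u(x, \tau) = \sum [A_n \cos(n \tau) + B_n \sin(n \tau)] \sin(nx)$
  From $u(x,0) = \sin(4 x)$: $A_4=1$. From $u_{\tau}(x,0) = 0$: all $B_n = 0$.
Hence $u(x,\tau) = \sin(4 x) \cos(4 \tau)$.
Transform back: $y(x,\tau) = e^{x}u(x,\tau)$.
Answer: $y(x, \tau) = e^{x} \sin(4 x) \cos(4 \tau)$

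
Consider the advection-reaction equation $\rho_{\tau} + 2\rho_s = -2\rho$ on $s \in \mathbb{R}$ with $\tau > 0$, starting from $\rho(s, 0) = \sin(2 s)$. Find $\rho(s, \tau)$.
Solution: Substitute $\rho = e^{-2\tau}u$, i.e. $u = e^{2\tau}\rho$.
By the product rule, $\rho_{\tau} = e^{-2\tau}(u_{\tau} - 2u)$, $\rho_s = e^{-2\tau}u_s$.
Substituting into the PDE and dividing by $e^{-2\tau}$: $u_{\tau} - 2u + 2u_s = -2u$.
The lower-order terms cancel, leaving the standard advection equation $u_{\tau} + 2u_s = 0$.
Initial data for $u$: $u(s,0) = \rho(s,0) = \sin(2 s)$.
Solve for $u$:
  By method of characteristics (waves move right with speed 2):
  Along characteristics $s - 2\tau =$ const, $u$ is constant, so $u(s,\tau) = f(s - 2\tau)$ with $f = u( \cdot , 0)$.
Hence $u(s,\tau) = \sin(2 s - 4 \tau)$.
Transform back: $\rho(s,\tau) = e^{-2\tau}u(s,\tau)$.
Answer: $\rho(s, \tau) = - e^{-2 \tau} \sin(4 \tau - 2 s)$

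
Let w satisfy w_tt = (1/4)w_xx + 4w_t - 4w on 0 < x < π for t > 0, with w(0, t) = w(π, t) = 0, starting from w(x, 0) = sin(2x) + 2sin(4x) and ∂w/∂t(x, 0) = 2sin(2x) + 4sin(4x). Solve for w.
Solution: Substitute w = exp(2t)u, i.e. u = exp(-2t)w.
By the product rule, w_t = exp(2t)(u_t + 2u), w_tt = exp(2t)(u_tt + 4u_t + 4u), w_xx = exp(2t)u_xx.
Substituting into the PDE and dividing by exp(2t): u_tt + 4u_t + 4u = (1/4)u_xx + 4(u_t + 2u) - 4u.
The lower-order terms cancel, leaving the standard wave equation u_tt = (1/4)u_xx.
Initial data for u: u(x,0) = w(x,0) = sin(2x) + 2sin(4x); u_t(x,0) = w_t(x,0) - 2w(x,0) = 0. The boundary conditions carry over: u(0,t) = u(π,t) = 0.
Solve for u:
  Using separation of variables u = X(x)T(t):
  Eigenfunctions: sin(nx), n = 1, 2, 3, ...
  General solution: u(x, t) = Σ [A_n cos(n t/2) + B_n sin(n t/2)] sin(nx)
  From u(x,0) = sin(2x) + 2sin(4x): A_2=1, A_4=2. From u_t(x,0) = 0: all B_n = 0.
Hence u(x,t) = sin(2x)cos(t) + 2sin(4x)cos(2t).
Transform back: w(x,t) = exp(2t)u(x,t).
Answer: w(x, t) = exp(2t)sin(2x)cos(t) + 2exp(2t)sin(4x)cos(2t)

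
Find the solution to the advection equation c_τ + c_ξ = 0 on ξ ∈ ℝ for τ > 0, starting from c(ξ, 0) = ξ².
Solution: By characteristics (dξ/dτ = 1), c(ξ,τ) = f(ξ - τ) with f = c(·, 0).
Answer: c(ξ, τ) = ξ² - 2ξτ + τ²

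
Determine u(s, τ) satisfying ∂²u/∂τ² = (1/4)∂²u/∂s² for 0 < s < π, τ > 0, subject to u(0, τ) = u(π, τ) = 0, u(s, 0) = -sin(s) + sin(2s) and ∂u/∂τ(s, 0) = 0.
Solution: Using separation of variables u = X(s)T(τ):
Eigenfunctions: sin(ns), n = 1, 2, 3, ...
General solution: u(s, τ) = Σ [A_n cos(n τ/2) + B_n sin(n τ/2)] sin(ns)
From u(s,0) = -sin(s) + sin(2s): A_1=-1, A_2=1. From u_τ(s,0) = 0: all B_n = 0.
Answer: u(s, τ) = -sin(s)cos(τ/2) + sin(2s)cos(τ)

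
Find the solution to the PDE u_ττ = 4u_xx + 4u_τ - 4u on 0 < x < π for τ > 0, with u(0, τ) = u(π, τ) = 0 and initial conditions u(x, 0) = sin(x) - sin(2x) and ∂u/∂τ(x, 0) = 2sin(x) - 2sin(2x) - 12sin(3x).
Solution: Substitute u = exp(2τ)w, i.e. w = exp(-2τ)u.
By the product rule, u_τ = exp(2τ)(w_τ + 2w), u_ττ = exp(2τ)(w_ττ + 4w_τ + 4w), u_xx = exp(2τ)w_xx.
Substituting into the PDE and dividing by exp(2τ): w_ττ + 4w_τ + 4w = 4w_xx + 4(w_τ + 2w) - 4w.
The lower-order terms cancel, leaving the standard wave equation w_ττ = 4w_xx.
Initial data for w: w(x,0) = u(x,0) = sin(x) - sin(2x); w_τ(x,0) = u_τ(x,0) - 2u(x,0) = -12sin(3x). The boundary conditions carry over: w(0,τ) = w(π,τ) = 0.
Solve for w:
  Using separation of variables w = X(x)T(τ):
  Eigenfunctions: sin(nx), n = 1, 2, 3, ...
  General solution: w(x, τ) = Σ [A_n cos(2n τ) + B_n sin(2n τ)] sin(nx)
  From w(x,0) = sin(x) - sin(2x): A_1=1, A_2=-1. From w_τ(x,0) = -12sin(3x), using w_τ(x,0) = Σ ω_n B_n sin(nx) with ω_n = 2n: B_3 = (-12)/6 = -2.
Hence w(x,τ) = sin(x)cos(2τ) - sin(2x)cos(4τ) - 2sin(3x)sin(6τ).
Transform back: u(x,τ) = exp(2τ)w(x,τ).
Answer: u(x, τ) = exp(2τ)sin(x)cos(2τ) - exp(2τ)sin(2x)cos(4τ) - 2exp(2τ)sin(3x)sin(6τ)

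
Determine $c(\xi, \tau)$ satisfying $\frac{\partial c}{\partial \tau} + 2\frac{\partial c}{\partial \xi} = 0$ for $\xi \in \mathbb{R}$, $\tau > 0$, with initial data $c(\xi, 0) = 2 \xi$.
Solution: By method of characteristics (waves move right with speed 2):
Along characteristics $\xi - 2\tau =$ const, $c$ is constant, so $c(\xi,\tau) = f(\xi - 2\tau)$ with $f = c( \cdot , 0)$.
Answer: $c(\xi, \tau) = -4 \tau + 2 \xi$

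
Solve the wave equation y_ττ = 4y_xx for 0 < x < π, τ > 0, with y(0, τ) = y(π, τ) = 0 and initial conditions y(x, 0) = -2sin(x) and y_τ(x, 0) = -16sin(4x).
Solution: Separating variables: y = Σ [A_n cos(ω_n τ) + B_n sin(ω_n τ)] sin(nx), ω_n = 2n. From ICs (B_n = velocity coefficient / ω_n): A_1=-2, B_4=-2.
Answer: y(x, τ) = -2sin(x)cos(2τ) - 2sin(4x)sin(8τ)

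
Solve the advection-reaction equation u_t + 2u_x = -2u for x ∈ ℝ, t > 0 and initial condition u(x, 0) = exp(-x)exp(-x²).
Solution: Substitute u = exp(-x)w, i.e. w = exp(x)u.
By the product rule, u_x = exp(-x)(w_x - w), u_t = exp(-x)w_t.
Substituting into the PDE and dividing by exp(-x): w_t + 2(w_x - w) = -2w.
The lower-order terms cancel, leaving the standard advection equation w_t + 2w_x = 0.
Initial data for w: w(x,0) = exp(x)u(x,0) = exp(-x²).
Solve for w:
  By method of characteristics (waves move right with speed 2):
  Along characteristics x - 2t = const, w is constant, so w(x,t) = f(x - 2t) with f = w(·, 0).
Hence w(x,t) = exp(-(-2t + x)²).
Transform back: u(x,t) = exp(-x)w(x,t).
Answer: u(x, t) = exp(-x)exp(-(-2t + x)²)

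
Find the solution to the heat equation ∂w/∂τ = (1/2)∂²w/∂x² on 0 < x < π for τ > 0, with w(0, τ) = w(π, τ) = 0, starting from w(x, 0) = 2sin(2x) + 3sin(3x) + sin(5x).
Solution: Using separation of variables w = X(x)T(τ):
Eigenfunctions: sin(nx), n = 1, 2, 3, ...
General solution: w(x, τ) = Σ c_n sin(nx) exp(-n² τ/2)
Matching w(x,0) = 2sin(2x) + 3sin(3x) + sin(5x) term by term: c_2=2, c_3=3, c_5=1.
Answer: w(x, τ) = 2exp(-2τ)sin(2x) + 3exp(-9τ/2)sin(3x) + exp(-25τ/2)sin(5x)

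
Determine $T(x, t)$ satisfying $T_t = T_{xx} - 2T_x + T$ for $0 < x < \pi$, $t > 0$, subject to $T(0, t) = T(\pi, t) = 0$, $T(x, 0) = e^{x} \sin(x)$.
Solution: Substitute $T = e^{x}u$.
Then $T_x = e^{x}(u_x + u)$, $T_{xx} = e^{x}(u_{xx} + 2u_x + u)$, $T_t = e^{x}u_t$; substituting and dividing by $e^{x}$, the lower-order terms cancel: $u_t = u_{xx}$ (standard heat equation).
Data for $u$: $u(x,0) = e^{-x}T(x,0) = \sin(x)$. The boundary conditions carry over: $u(0,t) = u(\pi,t) = 0$.
Separating variables: $u = \sum c_n e^{-n^2t} \sin(nx)$. From $u(x,0) = \sin(x)$: $c_1=1$.
So $u(x,t) = e^{-t} \sin(x)$, and $T(x,t) = e^{x}u(x,t)$.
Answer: $T(x, t) = e^{-t} e^{x} \sin(x)$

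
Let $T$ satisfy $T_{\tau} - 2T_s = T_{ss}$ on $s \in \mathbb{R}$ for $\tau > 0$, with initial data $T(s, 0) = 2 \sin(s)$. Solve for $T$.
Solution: Moving frame: $\eta = s + 2\tau$, $\sigma = \tau$, $T = u(\eta,\sigma)$, so $T_{\tau} = u_{\sigma} + 2u_{\eta}$ and $T_{ss} = u_{\eta\eta}$.
Hence $T_{\tau} - 2T_s = u_{\sigma}$ and the PDE becomes the heat equation $u_{\sigma} = u_{\eta\eta}$ on $\eta \in \mathbb{R}$.
Initial data: $u(\eta,0) = T(\eta,0) = 2 \sin(\eta)$. Each mode $\sin(n\eta)$ decays as $e^{-n^2\sigma}$ on $\mathbb{R}$, so $u(\eta,\sigma) = \sum c_n e^{-n^2\sigma} \sin(n\eta)$ with $c_1=2$: $u(\eta,\sigma) = 2 e^{-\sigma} \sin(\eta)$.
Substituting back: $T(s,\tau) = u(s + 2\tau, \tau)$.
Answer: $T(s, \tau) = 2 e^{-\tau} \sin(2 \tau + s)$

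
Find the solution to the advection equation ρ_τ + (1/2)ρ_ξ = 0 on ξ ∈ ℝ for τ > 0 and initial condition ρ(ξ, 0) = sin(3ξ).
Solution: By method of characteristics (waves move right with speed 1/2):
Along characteristics ξ - (1/2)τ = const, ρ is constant, so ρ(ξ,τ) = f(ξ - (1/2)τ) with f = ρ(·, 0).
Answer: ρ(ξ, τ) = sin(3ξ - 3τ/2)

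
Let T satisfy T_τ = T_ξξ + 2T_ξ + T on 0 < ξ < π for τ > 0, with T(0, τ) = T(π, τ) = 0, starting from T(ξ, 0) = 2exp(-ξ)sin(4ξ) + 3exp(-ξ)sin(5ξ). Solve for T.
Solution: Substitute T = exp(-ξ)u.
Then T_ξ = exp(-ξ)(u_ξ - u), T_ξξ = exp(-ξ)(u_ξξ - 2u_ξ + u), T_τ = exp(-ξ)u_τ; substituting and dividing by exp(-ξ), the lower-order terms cancel: u_τ = u_ξξ (standard heat equation).
Data for u: u(ξ,0) = exp(ξ)T(ξ,0) = 2sin(4ξ) + 3sin(5ξ). The boundary conditions carry over: u(0,τ) = u(π,τ) = 0.
Separating variables: u = Σ c_n exp(-n²τ) sin(nξ). From u(ξ,0) = 2sin(4ξ) + 3sin(5ξ): c_4=2, c_5=3.
So u(ξ,τ) = 2exp(-16τ)sin(4ξ) + 3exp(-25τ)sin(5ξ), and T(ξ,τ) = exp(-ξ)u(ξ,τ).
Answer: T(ξ, τ) = 2exp(-ξ)exp(-16τ)sin(4ξ) + 3exp(-ξ)exp(-25τ)sin(5ξ)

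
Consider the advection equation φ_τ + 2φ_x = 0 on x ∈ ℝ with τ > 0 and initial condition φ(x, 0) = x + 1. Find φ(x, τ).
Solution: By method of characteristics (waves move right with speed 2):
Along characteristics x - 2τ = const, φ is constant, so φ(x,τ) = f(x - 2τ) with f = φ(·, 0).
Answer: φ(x, τ) = x - 2τ + 1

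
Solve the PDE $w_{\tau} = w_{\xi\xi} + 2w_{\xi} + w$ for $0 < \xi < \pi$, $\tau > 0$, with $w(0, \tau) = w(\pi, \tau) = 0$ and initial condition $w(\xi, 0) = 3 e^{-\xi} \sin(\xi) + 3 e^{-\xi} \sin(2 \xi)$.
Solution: Substitute $w = e^{-\xi}u$, i.e. $u = e^{\xi}w$.
By the product rule, $w_{\xi} = e^{-\xi}(u_{\xi} - u)$, $w_{\xi\xi} = e^{-\xi}(u_{\xi\xi} - 2u_{\xi} + u)$, $w_{\tau} = e^{-\xi}u_{\tau}$.
Substituting into the PDE and dividing by $e^{-\xi}$: $u_{\tau} = (u_{\xi\xi} - 2u_{\xi} + u) + 2(u_{\xi} - u) + u$.
The lower-order terms cancel, leaving the standard heat equation $u_{\tau} = u_{\xi\xi}$.
Initial data for $u$: $u(\xi,0) = e^{\xi}w(\xi,0) = 3 \sin(\xi) + 3 \sin(2 \xi)$. The boundary conditions carry over: $u(0,\tau) = u(\pi,\tau) = 0$.
Solve for $u$:
  Using separation of variables $u = X(\xi)T(\tau)$:
  Eigenfunctions: $\sin(n\xi)$, $n = 1, 2, 3, \ldots$
  General solution: $u(\xi, \tau) = \sum c_n \sin(n\xi) e^{-n^2 \tau}$
  Matching $u(\xi,0) = 3 \sin(\xi) + 3 \sin(2 \xi)$ term by term: $c_1=3, c_2=3$.
Hence $u(\xi,\tau) = 3 e^{-\tau} \sin(\xi) + 3 e^{-4 \tau} \sin(2 \xi)$.
Transform back: $w(\xi,\tau) = e^{-\xi}u(\xi,\tau)$.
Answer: $w(\xi, \tau) = 3 e^{-\tau} e^{-\xi} \sin(\xi) + 3 e^{-4 \tau} e^{-\xi} \sin(2 \xi)$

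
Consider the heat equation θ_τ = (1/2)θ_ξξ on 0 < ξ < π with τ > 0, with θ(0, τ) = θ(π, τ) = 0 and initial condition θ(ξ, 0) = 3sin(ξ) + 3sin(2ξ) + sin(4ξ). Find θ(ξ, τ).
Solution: Separating variables: θ = Σ c_n exp(-n²τ/2) sin(nξ). From θ(ξ,0) = 3sin(ξ) + 3sin(2ξ) + sin(4ξ): c_1=3, c_2=3, c_4=1.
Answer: θ(ξ, τ) = 3exp(-2τ)sin(2ξ) + exp(-8τ)sin(4ξ) + 3exp(-τ/2)sin(ξ)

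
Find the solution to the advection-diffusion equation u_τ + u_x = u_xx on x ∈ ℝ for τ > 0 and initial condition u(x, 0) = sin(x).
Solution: Moving frame: η = x - τ, σ = τ, u = w(η,σ), so u_τ = w_σ - w_η and u_xx = w_ηη.
Hence u_τ + u_x = w_σ and the PDE becomes the heat equation w_σ = w_ηη on η ∈ ℝ.
Initial data: w(η,0) = u(η,0) = sin(η). Each mode sin(nη) decays as exp(-n²σ) on ℝ, so w(η,σ) = Σ c_n exp(-n²σ) sin(nη) with c_1=1: w(η,σ) = exp(-σ)sin(η).
Substituting back: u(x,τ) = w(x - τ, τ).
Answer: u(x, τ) = exp(-τ)sin(x - τ)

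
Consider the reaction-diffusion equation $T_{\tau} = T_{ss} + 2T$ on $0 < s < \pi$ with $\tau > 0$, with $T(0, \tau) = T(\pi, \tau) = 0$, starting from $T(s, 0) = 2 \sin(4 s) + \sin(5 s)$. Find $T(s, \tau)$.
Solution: Substitute $T = e^{2\tau}u$.
Then $T_{\tau} = e^{2\tau}(u_{\tau} + 2u)$, $T_{ss} = e^{2\tau}u_{ss}$; substituting and dividing by $e^{2\tau}$, the lower-order terms cancel: $u_{\tau} = u_{ss}$ (standard heat equation).
Data for $u$: $u(s,0) = T(s,0) = 2 \sin(4 s) + \sin(5 s)$. The boundary conditions carry over: $u(0,\tau) = u(\pi,\tau) = 0$.
Separating variables: $u = \sum c_n e^{-n^2\tau} \sin(ns)$. From $u(s,0) = 2 \sin(4 s) + \sin(5 s)$: $c_4=2, c_5=1$.
So $u(s,\tau) = 2 e^{-16 \tau} \sin(4 s) + e^{-25 \tau} \sin(5 s)$, and $T(s,\tau) = e^{2\tau}u(s,\tau)$.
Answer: $T(s, \tau) = 2 e^{-14 \tau} \sin(4 s) + e^{-23 \tau} \sin(5 s)$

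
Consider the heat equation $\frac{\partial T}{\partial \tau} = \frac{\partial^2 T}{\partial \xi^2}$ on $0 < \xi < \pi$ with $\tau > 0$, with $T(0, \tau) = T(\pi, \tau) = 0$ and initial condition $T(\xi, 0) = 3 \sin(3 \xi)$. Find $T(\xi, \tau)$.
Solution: Separating variables: $T = \sum c_n e^{-n^2\tau} \sin(n\xi)$. From $T(\xi,0) = 3 \sin(3 \xi)$: $c_3=3$.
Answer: $T(\xi, \tau) = 3 e^{-9 \tau} \sin(3 \xi)$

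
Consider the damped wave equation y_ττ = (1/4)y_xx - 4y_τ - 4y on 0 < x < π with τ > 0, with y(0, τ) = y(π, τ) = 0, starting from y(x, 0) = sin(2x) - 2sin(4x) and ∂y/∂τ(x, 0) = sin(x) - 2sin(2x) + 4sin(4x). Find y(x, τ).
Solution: Substitute y = exp(-2τ)u.
Then y_τ = exp(-2τ)(u_τ - 2u), y_ττ = exp(-2τ)(u_ττ - 4u_τ + 4u), y_xx = exp(-2τ)u_xx; substituting and dividing by exp(-2τ), the lower-order terms cancel: u_ττ = (1/4)u_xx (standard wave equation).
Data for u: u(x,0) = y(x,0) = sin(2x) - 2sin(4x); u_τ(x,0) = y_τ(x,0) + 2y(x,0) = sin(x). The boundary conditions carry over: u(0,τ) = u(π,τ) = 0.
Separating variables: u = Σ [A_n cos(ω_n τ) + B_n sin(ω_n τ)] sin(nx), ω_n = n/2. From ICs (B_n = velocity coefficient / ω_n): A_2=1, A_4=-2, B_1=2.
So u(x,τ) = 2sin(x)sin(τ/2) + sin(2x)cos(τ) - 2sin(4x)cos(2τ), and y(x,τ) = exp(-2τ)u(x,τ).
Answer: y(x, τ) = 2exp(-2τ)sin(x)sin(τ/2) + exp(-2τ)sin(2x)cos(τ) - 2exp(-2τ)sin(4x)cos(2τ)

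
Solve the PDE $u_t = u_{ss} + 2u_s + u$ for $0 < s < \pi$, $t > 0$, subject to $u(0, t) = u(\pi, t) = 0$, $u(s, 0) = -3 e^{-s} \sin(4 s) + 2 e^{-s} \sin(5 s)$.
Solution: Substitute $u = e^{-s}w$.
Then $u_s = e^{-s}(w_s - w)$, $u_{ss} = e^{-s}(w_{ss} - 2w_s + w)$, $u_t = e^{-s}w_t$; substituting and dividing by $e^{-s}$, the lower-order terms cancel: $w_t = w_{ss}$ (standard heat equation).
Data for $w$: $w(s,0) = e^{s}u(s,0) = -3 \sin(4 s) + 2 \sin(5 s)$. The boundary conditions carry over: $w(0,t) = w(\pi,t) = 0$.
Separating variables: $w = \sum c_n e^{-n^2t} \sin(ns)$. From $w(s,0) = -3 \sin(4 s) + 2 \sin(5 s)$: $c_4=-3, c_5=2$.
So $w(s,t) = -3 e^{-16 t} \sin(4 s) + 2 e^{-25 t} \sin(5 s)$, and $u(s,t) = e^{-s}w(s,t)$.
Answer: $u(s, t) = -3 e^{-s} e^{-16 t} \sin(4 s) + 2 e^{-s} e^{-25 t} \sin(5 s)$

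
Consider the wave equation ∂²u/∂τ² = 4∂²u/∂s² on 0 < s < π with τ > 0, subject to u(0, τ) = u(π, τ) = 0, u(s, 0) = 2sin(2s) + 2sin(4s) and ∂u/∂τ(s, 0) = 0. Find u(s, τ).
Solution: Separating variables: u = Σ [A_n cos(ω_n τ) + B_n sin(ω_n τ)] sin(ns), ω_n = 2n. From ICs: A_2=2, A_4=2.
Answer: u(s, τ) = 2sin(2s)cos(4τ) + 2sin(4s)cos(8τ)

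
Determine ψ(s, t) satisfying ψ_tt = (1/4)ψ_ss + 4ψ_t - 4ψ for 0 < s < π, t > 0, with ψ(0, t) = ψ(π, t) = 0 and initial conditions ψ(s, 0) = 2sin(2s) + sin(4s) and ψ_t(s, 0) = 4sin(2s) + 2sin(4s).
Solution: Substitute ψ = exp(2t)u, i.e. u = exp(-2t)ψ.
By the product rule, ψ_t = exp(2t)(u_t + 2u), ψ_tt = exp(2t)(u_tt + 4u_t + 4u), ψ_ss = exp(2t)u_ss.
Substituting into the PDE and dividing by exp(2t): u_tt + 4u_t + 4u = (1/4)u_ss + 4(u_t + 2u) - 4u.
The lower-order terms cancel, leaving the standard wave equation u_tt = (1/4)u_ss.
Initial data for u: u(s,0) = ψ(s,0) = 2sin(2s) + sin(4s); u_t(s,0) = ψ_t(s,0) - 2ψ(s,0) = 0. The boundary conditions carry over: u(0,t) = u(π,t) = 0.
Solve for u:
  Using separation of variables u = X(s)T(t):
  Eigenfunctions: sin(ns), n = 1, 2, 3, ...
  General solution: u(s, t) = Σ [A_n cos(n t/2) + B_n sin(n t/2)] sin(ns)
  From u(s,0) = 2sin(2s) + sin(4s): A_2=2, A_4=1. From u_t(s,0) = 0: all B_n = 0.
Hence u(s,t) = 2sin(2s)cos(t) + sin(4s)cos(2t).
Transform back: ψ(s,t) = exp(2t)u(s,t).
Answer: ψ(s, t) = 2exp(2t)sin(2s)cos(t) + exp(2t)sin(4s)cos(2t)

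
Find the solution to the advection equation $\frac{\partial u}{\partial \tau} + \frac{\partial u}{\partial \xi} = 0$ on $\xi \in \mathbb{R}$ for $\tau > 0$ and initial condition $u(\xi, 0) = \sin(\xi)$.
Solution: By characteristics ($d\xi/d\tau = 1$), $u(\xi,\tau) = f(\xi - \tau)$ with $f = u( \cdot , 0)$.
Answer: $u(\xi, \tau) = - \sin(\tau - \xi)$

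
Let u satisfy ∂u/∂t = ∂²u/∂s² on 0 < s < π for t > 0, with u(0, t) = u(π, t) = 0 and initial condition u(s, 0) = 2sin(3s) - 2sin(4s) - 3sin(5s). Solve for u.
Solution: Separating variables: u = Σ c_n exp(-n²t) sin(ns). From u(s,0) = 2sin(3s) - 2sin(4s) - 3sin(5s): c_3=2, c_4=-2, c_5=-3.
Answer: u(s, t) = 2exp(-9t)sin(3s) - 2exp(-16t)sin(4s) - 3exp(-25t)sin(5s)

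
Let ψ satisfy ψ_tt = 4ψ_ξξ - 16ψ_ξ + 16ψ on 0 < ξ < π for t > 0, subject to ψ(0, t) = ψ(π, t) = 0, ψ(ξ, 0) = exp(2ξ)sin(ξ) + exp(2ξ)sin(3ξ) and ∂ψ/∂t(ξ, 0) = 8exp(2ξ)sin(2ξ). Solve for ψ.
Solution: Substitute ψ = exp(2ξ)u.
Then ψ_ξ = exp(2ξ)(u_ξ + 2u), ψ_ξξ = exp(2ξ)(u_ξξ + 4u_ξ + 4u), ψ_tt = exp(2ξ)u_tt; substituting and dividing by exp(2ξ), the lower-order terms cancel: u_tt = 4u_ξξ (standard wave equation).
Data for u: u(ξ,0) = exp(-2ξ)ψ(ξ,0) = sin(ξ) + sin(3ξ); u_t(ξ,0) = exp(-2ξ)ψ_t(ξ,0) = 8sin(2ξ). The boundary conditions carry over: u(0,t) = u(π,t) = 0.
Separating variables: u = Σ [A_n cos(ω_n t) + B_n sin(ω_n t)] sin(nξ), ω_n = 2n. From ICs (B_n = velocity coefficient / ω_n): A_1=1, A_3=1, B_2=2.
So u(ξ,t) = 2sin(4t)sin(2ξ) + sin(ξ)cos(2t) + sin(3ξ)cos(6t), and ψ(ξ,t) = exp(2ξ)u(ξ,t).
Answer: ψ(ξ, t) = 2exp(2ξ)sin(4t)sin(2ξ) + exp(2ξ)sin(ξ)cos(2t) + exp(2ξ)sin(3ξ)cos(6t)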